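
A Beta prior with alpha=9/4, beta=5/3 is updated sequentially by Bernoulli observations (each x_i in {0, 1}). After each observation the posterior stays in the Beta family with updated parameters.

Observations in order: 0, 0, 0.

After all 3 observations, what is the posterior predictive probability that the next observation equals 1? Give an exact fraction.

obs 1: x=0 → posterior Beta(9/4, 8/3)
obs 2: x=0 → posterior Beta(9/4, 11/3)
obs 3: x=0 → posterior Beta(9/4, 14/3)

27/83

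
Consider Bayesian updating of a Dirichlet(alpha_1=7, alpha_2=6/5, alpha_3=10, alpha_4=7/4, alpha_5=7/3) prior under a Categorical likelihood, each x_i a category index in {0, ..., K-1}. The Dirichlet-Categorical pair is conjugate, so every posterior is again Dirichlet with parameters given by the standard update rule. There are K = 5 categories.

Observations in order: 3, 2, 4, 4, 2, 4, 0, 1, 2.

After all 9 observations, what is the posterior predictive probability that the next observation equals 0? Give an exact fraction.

480/1877

obs 1: x=3 → posterior Dirichlet(7, 6/5, 10, 11/4, 7/3)
obs 2: x=2 → posterior Dirichlet(7, 6/5, 11, 11/4, 7/3)
obs 3: x=4 → posterior Dirichlet(7, 6/5, 11, 11/4, 10/3)
obs 4: x=4 → posterior Dirichlet(7, 6/5, 11, 11/4, 13/3)
obs 5: x=2 → posterior Dirichlet(7, 6/5, 12, 11/4, 13/3)
obs 6: x=4 → posterior Dirichlet(7, 6/5, 12, 11/4, 16/3)
obs 7: x=0 → posterior Dirichlet(8, 6/5, 12, 11/4, 16/3)
obs 8: x=1 → posterior Dirichlet(8, 11/5, 12, 11/4, 16/3)
obs 9: x=2 → posterior Dirichlet(8, 11/5, 13, 11/4, 16/3)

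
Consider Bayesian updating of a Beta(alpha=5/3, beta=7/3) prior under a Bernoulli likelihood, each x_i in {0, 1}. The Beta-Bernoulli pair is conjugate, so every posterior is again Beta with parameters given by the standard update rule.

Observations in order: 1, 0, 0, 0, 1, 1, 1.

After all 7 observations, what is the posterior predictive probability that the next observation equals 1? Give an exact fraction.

17/33

obs 1: x=1 → posterior Beta(8/3, 7/3)
obs 2: x=0 → posterior Beta(8/3, 10/3)
obs 3: x=0 → posterior Beta(8/3, 13/3)
obs 4: x=0 → posterior Beta(8/3, 16/3)
obs 5: x=1 → posterior Beta(11/3, 16/3)
obs 6: x=1 → posterior Beta(14/3, 16/3)
obs 7: x=1 → posterior Beta(17/3, 16/3)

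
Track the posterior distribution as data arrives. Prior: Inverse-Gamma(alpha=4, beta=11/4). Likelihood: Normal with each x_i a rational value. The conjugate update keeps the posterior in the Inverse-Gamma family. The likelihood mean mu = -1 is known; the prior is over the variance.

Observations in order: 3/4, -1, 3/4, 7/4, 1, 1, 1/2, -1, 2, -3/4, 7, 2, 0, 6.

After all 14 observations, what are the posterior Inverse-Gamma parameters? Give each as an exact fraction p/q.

alpha=11, beta=323/4

obs 1: x=3/4 → posterior Inverse-Gamma(9/2, 137/32)
obs 2: x=-1 → posterior Inverse-Gamma(5, 137/32)
obs 3: x=3/4 → posterior Inverse-Gamma(11/2, 93/16)
obs 4: x=7/4 → posterior Inverse-Gamma(6, 307/32)
obs 5: x=1 → posterior Inverse-Gamma(13/2, 371/32)
obs 6: x=1 → posterior Inverse-Gamma(7, 435/32)
obs 7: x=1/2 → posterior Inverse-Gamma(15/2, 471/32)
obs 8: x=-1 → posterior Inverse-Gamma(8, 471/32)
obs 9: x=2 → posterior Inverse-Gamma(17/2, 615/32)
obs 10: x=-3/4 → posterior Inverse-Gamma(9, 77/4)
obs 11: x=7 → posterior Inverse-Gamma(19/2, 205/4)
obs 12: x=2 → posterior Inverse-Gamma(10, 223/4)
obs 13: x=0 → posterior Inverse-Gamma(21/2, 225/4)
obs 14: x=6 → posterior Inverse-Gamma(11, 323/4)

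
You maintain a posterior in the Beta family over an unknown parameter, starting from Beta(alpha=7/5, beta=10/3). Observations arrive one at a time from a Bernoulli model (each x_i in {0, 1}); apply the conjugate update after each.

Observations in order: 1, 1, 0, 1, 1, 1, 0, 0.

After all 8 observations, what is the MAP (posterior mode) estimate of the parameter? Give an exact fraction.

81/161

obs 1: x=1 → posterior Beta(12/5, 10/3)
obs 2: x=1 → posterior Beta(17/5, 10/3)
obs 3: x=0 → posterior Beta(17/5, 13/3)
obs 4: x=1 → posterior Beta(22/5, 13/3)
obs 5: x=1 → posterior Beta(27/5, 13/3)
obs 6: x=1 → posterior Beta(32/5, 13/3)
obs 7: x=0 → posterior Beta(32/5, 16/3)
obs 8: x=0 → posterior Beta(32/5, 19/3)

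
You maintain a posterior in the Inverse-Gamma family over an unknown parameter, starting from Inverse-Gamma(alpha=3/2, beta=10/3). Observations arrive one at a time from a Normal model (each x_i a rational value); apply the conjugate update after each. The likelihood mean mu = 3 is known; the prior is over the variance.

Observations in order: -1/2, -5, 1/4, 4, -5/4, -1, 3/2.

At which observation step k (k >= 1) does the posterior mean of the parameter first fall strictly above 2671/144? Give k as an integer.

k = 2

obs 1: x=-1/2 → posterior Inverse-Gamma(2, 227/24)
obs 2: x=-5 → posterior Inverse-Gamma(5/2, 995/24)
obs 3: x=1/4 → posterior Inverse-Gamma(3, 4343/96)
obs 4: x=4 → posterior Inverse-Gamma(7/2, 4391/96)
obs 5: x=-5/4 → posterior Inverse-Gamma(4, 2629/48)
obs 6: x=-1 → posterior Inverse-Gamma(9/2, 3013/48)
obs 7: x=3/2 → posterior Inverse-Gamma(5, 3067/48)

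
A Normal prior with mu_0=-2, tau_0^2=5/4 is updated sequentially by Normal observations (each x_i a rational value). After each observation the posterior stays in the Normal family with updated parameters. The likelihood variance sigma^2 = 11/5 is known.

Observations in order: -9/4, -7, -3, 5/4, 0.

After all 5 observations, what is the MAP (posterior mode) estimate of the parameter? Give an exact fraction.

obs 1: x=-9/4 → posterior Normal(-577/276, 55/69)
obs 2: x=-7 → posterior Normal(-1277/376, 55/94)
obs 3: x=-3 → posterior Normal(-1577/476, 55/119)
obs 4: x=5/4 → posterior Normal(-121/48, 55/144)
obs 5: x=0 → posterior Normal(-363/169, 55/169)

-363/169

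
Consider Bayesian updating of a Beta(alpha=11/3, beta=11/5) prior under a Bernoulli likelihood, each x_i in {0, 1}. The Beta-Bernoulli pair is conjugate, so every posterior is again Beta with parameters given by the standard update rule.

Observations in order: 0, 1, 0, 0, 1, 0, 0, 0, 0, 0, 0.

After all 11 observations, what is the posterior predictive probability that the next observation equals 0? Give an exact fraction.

168/253

obs 1: x=0 → posterior Beta(11/3, 16/5)
obs 2: x=1 → posterior Beta(14/3, 16/5)
obs 3: x=0 → posterior Beta(14/3, 21/5)
obs 4: x=0 → posterior Beta(14/3, 26/5)
obs 5: x=1 → posterior Beta(17/3, 26/5)
obs 6: x=0 → posterior Beta(17/3, 31/5)
obs 7: x=0 → posterior Beta(17/3, 36/5)
obs 8: x=0 → posterior Beta(17/3, 41/5)
obs 9: x=0 → posterior Beta(17/3, 46/5)
obs 10: x=0 → posterior Beta(17/3, 51/5)
obs 11: x=0 → posterior Beta(17/3, 56/5)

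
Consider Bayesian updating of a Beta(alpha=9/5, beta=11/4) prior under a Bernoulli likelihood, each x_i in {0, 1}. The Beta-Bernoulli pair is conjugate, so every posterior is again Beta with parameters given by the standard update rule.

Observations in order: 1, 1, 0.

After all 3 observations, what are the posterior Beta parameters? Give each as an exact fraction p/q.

alpha=19/5, beta=15/4

obs 1: x=1 → posterior Beta(14/5, 11/4)
obs 2: x=1 → posterior Beta(19/5, 11/4)
obs 3: x=0 → posterior Beta(19/5, 15/4)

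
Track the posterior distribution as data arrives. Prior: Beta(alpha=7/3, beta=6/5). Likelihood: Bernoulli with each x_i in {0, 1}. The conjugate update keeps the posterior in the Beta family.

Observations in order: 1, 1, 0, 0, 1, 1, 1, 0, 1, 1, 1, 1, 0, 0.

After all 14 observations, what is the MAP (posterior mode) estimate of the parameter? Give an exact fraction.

155/233

obs 1: x=1 → posterior Beta(10/3, 6/5)
obs 2: x=1 → posterior Beta(13/3, 6/5)
obs 3: x=0 → posterior Beta(13/3, 11/5)
obs 4: x=0 → posterior Beta(13/3, 16/5)
obs 5: x=1 → posterior Beta(16/3, 16/5)
obs 6: x=1 → posterior Beta(19/3, 16/5)
obs 7: x=1 → posterior Beta(22/3, 16/5)
obs 8: x=0 → posterior Beta(22/3, 21/5)
obs 9: x=1 → posterior Beta(25/3, 21/5)
obs 10: x=1 → posterior Beta(28/3, 21/5)
obs 11: x=1 → posterior Beta(31/3, 21/5)
obs 12: x=1 → posterior Beta(34/3, 21/5)
obs 13: x=0 → posterior Beta(34/3, 26/5)
obs 14: x=0 → posterior Beta(34/3, 31/5)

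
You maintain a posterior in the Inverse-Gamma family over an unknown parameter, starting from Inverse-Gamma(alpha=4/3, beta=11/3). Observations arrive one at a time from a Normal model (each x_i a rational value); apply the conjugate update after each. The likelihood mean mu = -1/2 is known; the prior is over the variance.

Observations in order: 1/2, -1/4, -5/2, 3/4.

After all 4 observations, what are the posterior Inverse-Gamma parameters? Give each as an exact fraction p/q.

alpha=10/3, beta=335/48

obs 1: x=1/2 → posterior Inverse-Gamma(11/6, 25/6)
obs 2: x=-1/4 → posterior Inverse-Gamma(7/3, 403/96)
obs 3: x=-5/2 → posterior Inverse-Gamma(17/6, 595/96)
obs 4: x=3/4 → posterior Inverse-Gamma(10/3, 335/48)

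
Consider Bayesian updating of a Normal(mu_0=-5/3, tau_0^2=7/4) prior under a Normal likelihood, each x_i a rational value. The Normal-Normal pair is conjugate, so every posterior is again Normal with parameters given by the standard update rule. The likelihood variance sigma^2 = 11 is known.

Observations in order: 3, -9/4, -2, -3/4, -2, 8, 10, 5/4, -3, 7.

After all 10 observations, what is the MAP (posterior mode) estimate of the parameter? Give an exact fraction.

737/1368

obs 1: x=3 → posterior Normal(-157/153, 77/51)
obs 2: x=-9/4 → posterior Normal(-817/696, 77/58)
obs 3: x=-2 → posterior Normal(-197/156, 77/65)
obs 4: x=-3/4 → posterior Normal(-131/108, 77/72)
obs 5: x=-2 → posterior Normal(-304/237, 77/79)
obs 6: x=8 → posterior Normal(-68/129, 77/86)
obs 7: x=10 → posterior Normal(74/279, 77/93)
obs 8: x=5/4 → posterior Normal(401/1200, 77/100)
obs 9: x=-3 → posterior Normal(149/1284, 77/107)
obs 10: x=7 → posterior Normal(737/1368, 77/114)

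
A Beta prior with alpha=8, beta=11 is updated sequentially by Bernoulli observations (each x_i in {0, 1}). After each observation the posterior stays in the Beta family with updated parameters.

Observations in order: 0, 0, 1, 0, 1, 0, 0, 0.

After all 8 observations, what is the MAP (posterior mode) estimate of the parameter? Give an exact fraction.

9/25

obs 1: x=0 → posterior Beta(8, 12)
obs 2: x=0 → posterior Beta(8, 13)
obs 3: x=1 → posterior Beta(9, 13)
obs 4: x=0 → posterior Beta(9, 14)
obs 5: x=1 → posterior Beta(10, 14)
obs 6: x=0 → posterior Beta(10, 15)
obs 7: x=0 → posterior Beta(10, 16)
obs 8: x=0 → posterior Beta(10, 17)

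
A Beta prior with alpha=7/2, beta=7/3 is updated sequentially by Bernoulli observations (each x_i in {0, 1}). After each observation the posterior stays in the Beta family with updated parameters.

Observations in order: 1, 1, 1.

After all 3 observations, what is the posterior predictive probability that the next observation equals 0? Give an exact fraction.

obs 1: x=1 → posterior Beta(9/2, 7/3)
obs 2: x=1 → posterior Beta(11/2, 7/3)
obs 3: x=1 → posterior Beta(13/2, 7/3)

14/53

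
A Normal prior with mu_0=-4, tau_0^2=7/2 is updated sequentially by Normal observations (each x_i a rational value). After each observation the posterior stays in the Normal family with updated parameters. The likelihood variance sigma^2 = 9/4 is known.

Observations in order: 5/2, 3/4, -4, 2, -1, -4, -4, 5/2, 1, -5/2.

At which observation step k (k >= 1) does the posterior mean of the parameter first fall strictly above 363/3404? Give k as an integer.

obs 1: x=5/2 → posterior Normal(-1/23, 63/46)
obs 2: x=3/4 → posterior Normal(19/74, 63/74)
obs 3: x=-4 → posterior Normal(-31/34, 21/34)
obs 4: x=2 → posterior Normal(-37/130, 63/130)
obs 5: x=-1 → posterior Normal(-65/158, 63/158)
obs 6: x=-4 → posterior Normal(-59/62, 21/62)
obs 7: x=-4 → posterior Normal(-289/214, 63/214)
obs 8: x=5/2 → posterior Normal(-219/242, 63/242)
obs 9: x=1 → posterior Normal(-191/270, 7/30)
obs 10: x=-5/2 → posterior Normal(-261/298, 63/298)

k = 2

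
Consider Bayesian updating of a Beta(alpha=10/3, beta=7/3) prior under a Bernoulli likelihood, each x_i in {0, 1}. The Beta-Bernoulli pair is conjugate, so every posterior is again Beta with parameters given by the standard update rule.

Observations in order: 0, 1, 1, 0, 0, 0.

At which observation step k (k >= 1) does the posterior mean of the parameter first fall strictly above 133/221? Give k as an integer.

k = 3

obs 1: x=0 → posterior Beta(10/3, 10/3)
obs 2: x=1 → posterior Beta(13/3, 10/3)
obs 3: x=1 → posterior Beta(16/3, 10/3)
obs 4: x=0 → posterior Beta(16/3, 13/3)
obs 5: x=0 → posterior Beta(16/3, 16/3)
obs 6: x=0 → posterior Beta(16/3, 19/3)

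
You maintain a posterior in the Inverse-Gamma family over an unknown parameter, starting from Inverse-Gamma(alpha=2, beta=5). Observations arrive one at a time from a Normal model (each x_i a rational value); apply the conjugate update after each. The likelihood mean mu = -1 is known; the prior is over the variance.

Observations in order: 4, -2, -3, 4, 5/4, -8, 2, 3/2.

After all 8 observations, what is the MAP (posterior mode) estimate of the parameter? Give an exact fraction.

307/32

obs 1: x=4 → posterior Inverse-Gamma(5/2, 35/2)
obs 2: x=-2 → posterior Inverse-Gamma(3, 18)
obs 3: x=-3 → posterior Inverse-Gamma(7/2, 20)
obs 4: x=4 → posterior Inverse-Gamma(4, 65/2)
obs 5: x=5/4 → posterior Inverse-Gamma(9/2, 1121/32)
obs 6: x=-8 → posterior Inverse-Gamma(5, 1905/32)
obs 7: x=2 → posterior Inverse-Gamma(11/2, 2049/32)
obs 8: x=3/2 → posterior Inverse-Gamma(6, 2149/32)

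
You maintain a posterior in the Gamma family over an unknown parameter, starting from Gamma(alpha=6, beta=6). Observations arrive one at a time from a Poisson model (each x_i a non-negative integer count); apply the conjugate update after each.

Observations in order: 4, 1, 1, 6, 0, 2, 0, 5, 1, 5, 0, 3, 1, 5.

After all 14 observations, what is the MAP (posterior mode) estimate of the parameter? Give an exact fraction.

39/20

obs 1: x=4 → posterior Gamma(10, 7)
obs 2: x=1 → posterior Gamma(11, 8)
obs 3: x=1 → posterior Gamma(12, 9)
obs 4: x=6 → posterior Gamma(18, 10)
obs 5: x=0 → posterior Gamma(18, 11)
obs 6: x=2 → posterior Gamma(20, 12)
obs 7: x=0 → posterior Gamma(20, 13)
obs 8: x=5 → posterior Gamma(25, 14)
obs 9: x=1 → posterior Gamma(26, 15)
obs 10: x=5 → posterior Gamma(31, 16)
obs 11: x=0 → posterior Gamma(31, 17)
obs 12: x=3 → posterior Gamma(34, 18)
obs 13: x=1 → posterior Gamma(35, 19)
obs 14: x=5 → posterior Gamma(40, 20)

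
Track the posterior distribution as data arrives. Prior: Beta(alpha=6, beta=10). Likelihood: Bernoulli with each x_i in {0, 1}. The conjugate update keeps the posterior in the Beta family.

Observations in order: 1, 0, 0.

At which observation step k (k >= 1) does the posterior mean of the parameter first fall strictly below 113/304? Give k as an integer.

obs 1: x=1 → posterior Beta(7, 10)
obs 2: x=0 → posterior Beta(7, 11)
obs 3: x=0 → posterior Beta(7, 12)

k = 3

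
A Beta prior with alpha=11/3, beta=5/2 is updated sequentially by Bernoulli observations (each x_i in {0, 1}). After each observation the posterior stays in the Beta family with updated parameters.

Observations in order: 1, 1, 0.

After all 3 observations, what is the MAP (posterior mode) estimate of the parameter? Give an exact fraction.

28/43

obs 1: x=1 → posterior Beta(14/3, 5/2)
obs 2: x=1 → posterior Beta(17/3, 5/2)
obs 3: x=0 → posterior Beta(17/3, 7/2)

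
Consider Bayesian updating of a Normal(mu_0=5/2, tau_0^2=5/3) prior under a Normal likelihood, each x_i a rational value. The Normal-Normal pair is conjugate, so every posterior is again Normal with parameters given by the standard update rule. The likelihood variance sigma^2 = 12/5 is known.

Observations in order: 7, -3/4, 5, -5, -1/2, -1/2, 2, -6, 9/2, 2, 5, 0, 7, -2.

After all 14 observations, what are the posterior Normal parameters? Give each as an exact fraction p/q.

mu_0=2135/1544, tau_0^2=30/193

obs 1: x=7 → posterior Normal(265/61, 60/61)
obs 2: x=-3/4 → posterior Normal(985/344, 30/43)
obs 3: x=5 → posterior Normal(495/148, 20/37)
obs 4: x=-5 → posterior Normal(985/544, 15/34)
obs 5: x=-1/2 → posterior Normal(935/644, 60/161)
obs 6: x=-1/2 → posterior Normal(295/248, 10/31)
obs 7: x=2 → posterior Normal(1085/844, 60/211)
obs 8: x=-6 → posterior Normal(485/944, 15/59)
obs 9: x=9/2 → posterior Normal(935/1044, 20/87)
obs 10: x=2 → posterior Normal(1135/1144, 30/143)
obs 11: x=5 → posterior Normal(1635/1244, 60/311)
obs 12: x=0 → posterior Normal(545/448, 5/28)
obs 13: x=7 → posterior Normal(2335/1444, 60/361)
obs 14: x=-2 → posterior Normal(2135/1544, 30/193)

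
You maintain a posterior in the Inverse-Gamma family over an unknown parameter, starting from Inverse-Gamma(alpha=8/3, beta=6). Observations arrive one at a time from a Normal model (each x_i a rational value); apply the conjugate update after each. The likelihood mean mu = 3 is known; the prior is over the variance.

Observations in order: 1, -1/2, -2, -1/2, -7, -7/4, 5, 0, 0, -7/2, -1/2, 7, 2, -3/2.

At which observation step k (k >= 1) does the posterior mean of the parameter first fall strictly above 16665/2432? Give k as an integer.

k = 3

obs 1: x=1 → posterior Inverse-Gamma(19/6, 8)
obs 2: x=-1/2 → posterior Inverse-Gamma(11/3, 113/8)
obs 3: x=-2 → posterior Inverse-Gamma(25/6, 213/8)
obs 4: x=-1/2 → posterior Inverse-Gamma(14/3, 131/4)
obs 5: x=-7 → posterior Inverse-Gamma(31/6, 331/4)
obs 6: x=-7/4 → posterior Inverse-Gamma(17/3, 3009/32)
obs 7: x=5 → posterior Inverse-Gamma(37/6, 3073/32)
obs 8: x=0 → posterior Inverse-Gamma(20/3, 3217/32)
obs 9: x=0 → posterior Inverse-Gamma(43/6, 3361/32)
obs 10: x=-7/2 → posterior Inverse-Gamma(23/3, 4037/32)
obs 11: x=-1/2 → posterior Inverse-Gamma(49/6, 4233/32)
obs 12: x=7 → posterior Inverse-Gamma(26/3, 4489/32)
obs 13: x=2 → posterior Inverse-Gamma(55/6, 4505/32)
obs 14: x=-3/2 → posterior Inverse-Gamma(29/3, 4829/32)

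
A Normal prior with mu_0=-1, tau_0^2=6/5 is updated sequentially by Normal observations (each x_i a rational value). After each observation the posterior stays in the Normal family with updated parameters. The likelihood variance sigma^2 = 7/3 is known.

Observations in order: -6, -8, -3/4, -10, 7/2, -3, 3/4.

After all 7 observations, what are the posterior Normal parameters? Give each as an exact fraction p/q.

obs 1: x=-6 → posterior Normal(-143/53, 42/53)
obs 2: x=-8 → posterior Normal(-287/71, 42/71)
obs 3: x=-3/4 → posterior Normal(-601/178, 42/89)
obs 4: x=-10 → posterior Normal(-961/214, 42/107)
obs 5: x=7/2 → posterior Normal(-167/50, 42/125)
obs 6: x=-3 → posterior Normal(-943/286, 42/143)
obs 7: x=3/4 → posterior Normal(-458/161, 6/23)

mu_0=-458/161, tau_0^2=6/23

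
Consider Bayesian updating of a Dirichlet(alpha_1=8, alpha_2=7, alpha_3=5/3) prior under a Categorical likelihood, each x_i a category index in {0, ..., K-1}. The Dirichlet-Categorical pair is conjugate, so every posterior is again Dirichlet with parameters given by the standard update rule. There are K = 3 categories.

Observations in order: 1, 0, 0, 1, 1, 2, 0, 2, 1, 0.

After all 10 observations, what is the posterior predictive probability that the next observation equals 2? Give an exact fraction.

11/80

obs 1: x=1 → posterior Dirichlet(8, 8, 5/3)
obs 2: x=0 → posterior Dirichlet(9, 8, 5/3)
obs 3: x=0 → posterior Dirichlet(10, 8, 5/3)
obs 4: x=1 → posterior Dirichlet(10, 9, 5/3)
obs 5: x=1 → posterior Dirichlet(10, 10, 5/3)
obs 6: x=2 → posterior Dirichlet(10, 10, 8/3)
obs 7: x=0 → posterior Dirichlet(11, 10, 8/3)
obs 8: x=2 → posterior Dirichlet(11, 10, 11/3)
obs 9: x=1 → posterior Dirichlet(11, 11, 11/3)
obs 10: x=0 → posterior Dirichlet(12, 11, 11/3)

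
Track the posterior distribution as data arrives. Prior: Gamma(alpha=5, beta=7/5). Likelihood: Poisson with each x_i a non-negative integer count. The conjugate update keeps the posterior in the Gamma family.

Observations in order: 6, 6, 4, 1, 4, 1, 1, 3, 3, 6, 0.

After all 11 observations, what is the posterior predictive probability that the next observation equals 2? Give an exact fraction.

10172353430417024871744514894011881664402320656889661232948264998176555008000/49561188616996901345349189252156955439051753759670367683995836545268981893289

obs 1: x=6 → posterior Gamma(11, 12/5)
obs 2: x=6 → posterior Gamma(17, 17/5)
obs 3: x=4 → posterior Gamma(21, 22/5)
obs 4: x=1 → posterior Gamma(22, 27/5)
obs 5: x=4 → posterior Gamma(26, 32/5)
obs 6: x=1 → posterior Gamma(27, 37/5)
obs 7: x=1 → posterior Gamma(28, 42/5)
obs 8: x=3 → posterior Gamma(31, 47/5)
obs 9: x=3 → posterior Gamma(34, 52/5)
obs 10: x=6 → posterior Gamma(40, 57/5)
obs 11: x=0 → posterior Gamma(40, 62/5)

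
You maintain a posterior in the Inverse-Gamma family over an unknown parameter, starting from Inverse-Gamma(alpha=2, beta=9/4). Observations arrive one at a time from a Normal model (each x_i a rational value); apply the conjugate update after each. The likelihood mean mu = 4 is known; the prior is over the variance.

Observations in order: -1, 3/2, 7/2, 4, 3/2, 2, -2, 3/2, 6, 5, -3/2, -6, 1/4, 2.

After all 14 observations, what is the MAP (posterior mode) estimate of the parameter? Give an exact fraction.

3869/320

obs 1: x=-1 → posterior Inverse-Gamma(5/2, 59/4)
obs 2: x=3/2 → posterior Inverse-Gamma(3, 143/8)
obs 3: x=7/2 → posterior Inverse-Gamma(7/2, 18)
obs 4: x=4 → posterior Inverse-Gamma(4, 18)
obs 5: x=3/2 → posterior Inverse-Gamma(9/2, 169/8)
obs 6: x=2 → posterior Inverse-Gamma(5, 185/8)
obs 7: x=-2 → posterior Inverse-Gamma(11/2, 329/8)
obs 8: x=3/2 → posterior Inverse-Gamma(6, 177/4)
obs 9: x=6 → posterior Inverse-Gamma(13/2, 185/4)
obs 10: x=5 → posterior Inverse-Gamma(7, 187/4)
obs 11: x=-3/2 → posterior Inverse-Gamma(15/2, 495/8)
obs 12: x=-6 → posterior Inverse-Gamma(8, 895/8)
obs 13: x=1/4 → posterior Inverse-Gamma(17/2, 3805/32)
obs 14: x=2 → posterior Inverse-Gamma(9, 3869/32)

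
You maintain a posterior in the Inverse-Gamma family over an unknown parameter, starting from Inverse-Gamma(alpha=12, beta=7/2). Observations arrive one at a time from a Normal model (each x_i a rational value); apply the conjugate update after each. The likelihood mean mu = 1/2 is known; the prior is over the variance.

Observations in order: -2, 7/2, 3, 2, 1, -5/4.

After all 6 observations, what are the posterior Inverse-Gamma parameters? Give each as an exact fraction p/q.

obs 1: x=-2 → posterior Inverse-Gamma(25/2, 53/8)
obs 2: x=7/2 → posterior Inverse-Gamma(13, 89/8)
obs 3: x=3 → posterior Inverse-Gamma(27/2, 57/4)
obs 4: x=2 → posterior Inverse-Gamma(14, 123/8)
obs 5: x=1 → posterior Inverse-Gamma(29/2, 31/2)
obs 6: x=-5/4 → posterior Inverse-Gamma(15, 545/32)

alpha=15, beta=545/32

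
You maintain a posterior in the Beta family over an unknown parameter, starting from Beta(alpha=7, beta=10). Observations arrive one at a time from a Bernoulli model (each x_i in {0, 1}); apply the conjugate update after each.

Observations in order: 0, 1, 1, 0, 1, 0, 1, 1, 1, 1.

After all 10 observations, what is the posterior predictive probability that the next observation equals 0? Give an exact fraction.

obs 1: x=0 → posterior Beta(7, 11)
obs 2: x=1 → posterior Beta(8, 11)
obs 3: x=1 → posterior Beta(9, 11)
obs 4: x=0 → posterior Beta(9, 12)
obs 5: x=1 → posterior Beta(10, 12)
obs 6: x=0 → posterior Beta(10, 13)
obs 7: x=1 → posterior Beta(11, 13)
obs 8: x=1 → posterior Beta(12, 13)
obs 9: x=1 → posterior Beta(13, 13)
obs 10: x=1 → posterior Beta(14, 13)

13/27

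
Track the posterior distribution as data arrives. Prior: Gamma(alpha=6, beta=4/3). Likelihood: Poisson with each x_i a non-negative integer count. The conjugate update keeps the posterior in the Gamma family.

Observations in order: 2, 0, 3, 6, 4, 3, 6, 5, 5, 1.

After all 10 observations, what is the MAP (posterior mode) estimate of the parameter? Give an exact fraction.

obs 1: x=2 → posterior Gamma(8, 7/3)
obs 2: x=0 → posterior Gamma(8, 10/3)
obs 3: x=3 → posterior Gamma(11, 13/3)
obs 4: x=6 → posterior Gamma(17, 16/3)
obs 5: x=4 → posterior Gamma(21, 19/3)
obs 6: x=3 → posterior Gamma(24, 22/3)
obs 7: x=6 → posterior Gamma(30, 25/3)
obs 8: x=5 → posterior Gamma(35, 28/3)
obs 9: x=5 → posterior Gamma(40, 31/3)
obs 10: x=1 → posterior Gamma(41, 34/3)

60/17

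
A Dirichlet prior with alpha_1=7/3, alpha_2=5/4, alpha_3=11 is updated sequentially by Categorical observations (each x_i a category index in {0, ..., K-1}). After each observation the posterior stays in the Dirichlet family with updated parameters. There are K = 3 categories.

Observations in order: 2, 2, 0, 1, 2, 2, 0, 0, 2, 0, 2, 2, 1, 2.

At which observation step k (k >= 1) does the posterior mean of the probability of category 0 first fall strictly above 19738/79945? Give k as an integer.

k = 10

obs 1: x=2 → posterior Dirichlet(7/3, 5/4, 12)
obs 2: x=2 → posterior Dirichlet(7/3, 5/4, 13)
obs 3: x=0 → posterior Dirichlet(10/3, 5/4, 13)
obs 4: x=1 → posterior Dirichlet(10/3, 9/4, 13)
obs 5: x=2 → posterior Dirichlet(10/3, 9/4, 14)
obs 6: x=2 → posterior Dirichlet(10/3, 9/4, 15)
obs 7: x=0 → posterior Dirichlet(13/3, 9/4, 15)
obs 8: x=0 → posterior Dirichlet(16/3, 9/4, 15)
obs 9: x=2 → posterior Dirichlet(16/3, 9/4, 16)
obs 10: x=0 → posterior Dirichlet(19/3, 9/4, 16)
obs 11: x=2 → posterior Dirichlet(19/3, 9/4, 17)
obs 12: x=2 → posterior Dirichlet(19/3, 9/4, 18)
obs 13: x=1 → posterior Dirichlet(19/3, 13/4, 18)
obs 14: x=2 → posterior Dirichlet(19/3, 13/4, 19)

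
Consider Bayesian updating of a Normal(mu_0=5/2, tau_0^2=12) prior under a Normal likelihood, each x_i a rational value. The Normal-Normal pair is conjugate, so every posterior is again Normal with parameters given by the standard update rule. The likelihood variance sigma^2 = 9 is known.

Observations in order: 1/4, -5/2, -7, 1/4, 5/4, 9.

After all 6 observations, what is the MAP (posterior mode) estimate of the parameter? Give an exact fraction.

25/54

obs 1: x=1/4 → posterior Normal(17/14, 36/7)
obs 2: x=-5/2 → posterior Normal(-3/22, 36/11)
obs 3: x=-7 → posterior Normal(-59/30, 12/5)
obs 4: x=1/4 → posterior Normal(-3/2, 36/19)
obs 5: x=5/4 → posterior Normal(-47/46, 36/23)
obs 6: x=9 → posterior Normal(25/54, 4/3)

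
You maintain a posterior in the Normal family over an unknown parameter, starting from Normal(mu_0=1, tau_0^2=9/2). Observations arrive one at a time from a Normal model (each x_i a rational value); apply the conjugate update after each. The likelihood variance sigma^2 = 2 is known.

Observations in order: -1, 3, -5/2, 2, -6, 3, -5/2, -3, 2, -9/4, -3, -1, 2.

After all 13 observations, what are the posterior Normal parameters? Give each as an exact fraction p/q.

mu_0=-317/484, tau_0^2=18/121

obs 1: x=-1 → posterior Normal(-5/13, 18/13)
obs 2: x=3 → posterior Normal(1, 9/11)
obs 3: x=-5/2 → posterior Normal(-1/62, 18/31)
obs 4: x=2 → posterior Normal(7/16, 9/20)
obs 5: x=-6 → posterior Normal(-73/98, 18/49)
obs 6: x=3 → posterior Normal(-19/116, 9/29)
obs 7: x=-5/2 → posterior Normal(-32/67, 18/67)
obs 8: x=-3 → posterior Normal(-59/76, 9/38)
obs 9: x=2 → posterior Normal(-41/85, 18/85)
obs 10: x=-9/4 → posterior Normal(-245/376, 9/47)
obs 11: x=-3 → posterior Normal(-353/412, 18/103)
obs 12: x=-1 → posterior Normal(-389/448, 9/56)
obs 13: x=2 → posterior Normal(-317/484, 18/121)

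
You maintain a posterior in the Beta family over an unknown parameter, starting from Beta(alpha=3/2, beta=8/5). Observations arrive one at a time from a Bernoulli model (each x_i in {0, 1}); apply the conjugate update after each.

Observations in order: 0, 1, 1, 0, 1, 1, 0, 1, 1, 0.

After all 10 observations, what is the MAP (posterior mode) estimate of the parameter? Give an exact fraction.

65/111

obs 1: x=0 → posterior Beta(3/2, 13/5)
obs 2: x=1 → posterior Beta(5/2, 13/5)
obs 3: x=1 → posterior Beta(7/2, 13/5)
obs 4: x=0 → posterior Beta(7/2, 18/5)
obs 5: x=1 → posterior Beta(9/2, 18/5)
obs 6: x=1 → posterior Beta(11/2, 18/5)
obs 7: x=0 → posterior Beta(11/2, 23/5)
obs 8: x=1 → posterior Beta(13/2, 23/5)
obs 9: x=1 → posterior Beta(15/2, 23/5)
obs 10: x=0 → posterior Beta(15/2, 28/5)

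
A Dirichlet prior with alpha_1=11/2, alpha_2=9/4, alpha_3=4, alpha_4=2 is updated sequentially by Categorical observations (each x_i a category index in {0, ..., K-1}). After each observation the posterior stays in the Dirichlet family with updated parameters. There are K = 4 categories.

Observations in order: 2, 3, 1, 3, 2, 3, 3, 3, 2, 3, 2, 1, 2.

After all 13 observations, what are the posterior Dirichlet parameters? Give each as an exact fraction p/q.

obs 1: x=2 → posterior Dirichlet(11/2, 9/4, 5, 2)
obs 2: x=3 → posterior Dirichlet(11/2, 9/4, 5, 3)
obs 3: x=1 → posterior Dirichlet(11/2, 13/4, 5, 3)
obs 4: x=3 → posterior Dirichlet(11/2, 13/4, 5, 4)
obs 5: x=2 → posterior Dirichlet(11/2, 13/4, 6, 4)
obs 6: x=3 → posterior Dirichlet(11/2, 13/4, 6, 5)
obs 7: x=3 → posterior Dirichlet(11/2, 13/4, 6, 6)
obs 8: x=3 → posterior Dirichlet(11/2, 13/4, 6, 7)
obs 9: x=2 → posterior Dirichlet(11/2, 13/4, 7, 7)
obs 10: x=3 → posterior Dirichlet(11/2, 13/4, 7, 8)
obs 11: x=2 → posterior Dirichlet(11/2, 13/4, 8, 8)
obs 12: x=1 → posterior Dirichlet(11/2, 17/4, 8, 8)
obs 13: x=2 → posterior Dirichlet(11/2, 17/4, 9, 8)

alpha_1=11/2, alpha_2=17/4, alpha_3=9, alpha_4=8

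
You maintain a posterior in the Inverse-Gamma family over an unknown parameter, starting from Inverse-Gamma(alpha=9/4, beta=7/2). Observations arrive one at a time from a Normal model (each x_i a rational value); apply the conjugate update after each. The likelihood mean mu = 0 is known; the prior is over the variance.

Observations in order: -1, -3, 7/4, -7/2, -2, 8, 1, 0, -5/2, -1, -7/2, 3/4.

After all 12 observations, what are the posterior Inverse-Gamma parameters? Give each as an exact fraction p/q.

obs 1: x=-1 → posterior Inverse-Gamma(11/4, 4)
obs 2: x=-3 → posterior Inverse-Gamma(13/4, 17/2)
obs 3: x=7/4 → posterior Inverse-Gamma(15/4, 321/32)
obs 4: x=-7/2 → posterior Inverse-Gamma(17/4, 517/32)
obs 5: x=-2 → posterior Inverse-Gamma(19/4, 581/32)
obs 6: x=8 → posterior Inverse-Gamma(21/4, 1605/32)
obs 7: x=1 → posterior Inverse-Gamma(23/4, 1621/32)
obs 8: x=0 → posterior Inverse-Gamma(25/4, 1621/32)
obs 9: x=-5/2 → posterior Inverse-Gamma(27/4, 1721/32)
obs 10: x=-1 → posterior Inverse-Gamma(29/4, 1737/32)
obs 11: x=-7/2 → posterior Inverse-Gamma(31/4, 1933/32)
obs 12: x=3/4 → posterior Inverse-Gamma(33/4, 971/16)

alpha=33/4, beta=971/16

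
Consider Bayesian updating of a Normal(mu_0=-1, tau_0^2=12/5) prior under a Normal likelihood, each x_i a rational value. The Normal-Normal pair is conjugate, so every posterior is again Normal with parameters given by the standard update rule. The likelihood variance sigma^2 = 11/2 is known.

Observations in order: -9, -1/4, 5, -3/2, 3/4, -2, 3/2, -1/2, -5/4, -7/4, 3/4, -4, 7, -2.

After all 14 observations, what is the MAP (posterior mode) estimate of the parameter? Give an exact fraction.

obs 1: x=-9 → posterior Normal(-271/79, 132/79)
obs 2: x=-1/4 → posterior Normal(-277/103, 132/103)
obs 3: x=5 → posterior Normal(-157/127, 132/127)
obs 4: x=-3/2 → posterior Normal(-193/151, 132/151)
obs 5: x=3/4 → posterior Normal(-1, 132/175)
obs 6: x=-2 → posterior Normal(-223/199, 132/199)
obs 7: x=3/2 → posterior Normal(-187/223, 132/223)
obs 8: x=-1/2 → posterior Normal(-199/247, 132/247)
obs 9: x=-5/4 → posterior Normal(-229/271, 132/271)
obs 10: x=-7/4 → posterior Normal(-271/295, 132/295)
obs 11: x=3/4 → posterior Normal(-23/29, 12/29)
obs 12: x=-4 → posterior Normal(-349/343, 132/343)
obs 13: x=7 → posterior Normal(-181/367, 132/367)
obs 14: x=-2 → posterior Normal(-229/391, 132/391)

-229/391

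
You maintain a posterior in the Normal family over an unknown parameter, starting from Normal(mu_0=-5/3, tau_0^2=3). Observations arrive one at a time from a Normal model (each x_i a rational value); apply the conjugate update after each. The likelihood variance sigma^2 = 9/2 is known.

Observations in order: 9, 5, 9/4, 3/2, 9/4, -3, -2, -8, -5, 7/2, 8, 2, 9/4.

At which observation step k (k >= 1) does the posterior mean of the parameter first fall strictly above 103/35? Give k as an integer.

obs 1: x=9 → posterior Normal(13/5, 9/5)
obs 2: x=5 → posterior Normal(23/7, 9/7)
obs 3: x=9/4 → posterior Normal(55/18, 1)
obs 4: x=3/2 → posterior Normal(61/22, 9/11)
obs 5: x=9/4 → posterior Normal(35/13, 9/13)
obs 6: x=-3 → posterior Normal(29/15, 3/5)
obs 7: x=-2 → posterior Normal(25/17, 9/17)
obs 8: x=-8 → posterior Normal(9/19, 9/19)
obs 9: x=-5 → posterior Normal(-1/21, 3/7)
obs 10: x=7/2 → posterior Normal(6/23, 9/23)
obs 11: x=8 → posterior Normal(22/25, 9/25)
obs 12: x=2 → posterior Normal(26/27, 1/3)
obs 13: x=9/4 → posterior Normal(61/58, 9/29)

k = 2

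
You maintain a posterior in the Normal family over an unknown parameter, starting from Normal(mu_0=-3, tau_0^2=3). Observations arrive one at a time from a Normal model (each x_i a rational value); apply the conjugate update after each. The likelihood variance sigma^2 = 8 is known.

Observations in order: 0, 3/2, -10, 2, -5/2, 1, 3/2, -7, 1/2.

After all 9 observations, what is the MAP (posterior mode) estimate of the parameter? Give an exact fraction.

-9/5

obs 1: x=0 → posterior Normal(-24/11, 24/11)
obs 2: x=3/2 → posterior Normal(-39/28, 12/7)
obs 3: x=-10 → posterior Normal(-99/34, 24/17)
obs 4: x=2 → posterior Normal(-87/40, 6/5)
obs 5: x=-5/2 → posterior Normal(-51/23, 24/23)
obs 6: x=1 → posterior Normal(-24/13, 12/13)
obs 7: x=3/2 → posterior Normal(-3/2, 24/29)
obs 8: x=-7 → posterior Normal(-129/64, 3/4)
obs 9: x=1/2 → posterior Normal(-9/5, 24/35)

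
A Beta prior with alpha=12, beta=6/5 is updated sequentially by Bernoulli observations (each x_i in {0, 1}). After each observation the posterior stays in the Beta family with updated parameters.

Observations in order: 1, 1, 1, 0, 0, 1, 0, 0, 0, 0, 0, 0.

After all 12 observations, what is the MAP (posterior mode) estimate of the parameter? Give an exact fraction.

75/116

obs 1: x=1 → posterior Beta(13, 6/5)
obs 2: x=1 → posterior Beta(14, 6/5)
obs 3: x=1 → posterior Beta(15, 6/5)
obs 4: x=0 → posterior Beta(15, 11/5)
obs 5: x=0 → posterior Beta(15, 16/5)
obs 6: x=1 → posterior Beta(16, 16/5)
obs 7: x=0 → posterior Beta(16, 21/5)
obs 8: x=0 → posterior Beta(16, 26/5)
obs 9: x=0 → posterior Beta(16, 31/5)
obs 10: x=0 → posterior Beta(16, 36/5)
obs 11: x=0 → posterior Beta(16, 41/5)
obs 12: x=0 → posterior Beta(16, 46/5)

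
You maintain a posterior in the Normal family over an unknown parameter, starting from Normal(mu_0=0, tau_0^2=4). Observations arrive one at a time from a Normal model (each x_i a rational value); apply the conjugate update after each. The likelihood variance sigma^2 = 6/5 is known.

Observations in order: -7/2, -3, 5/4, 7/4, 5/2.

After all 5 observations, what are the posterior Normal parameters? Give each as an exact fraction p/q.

mu_0=-10/53, tau_0^2=12/53

obs 1: x=-7/2 → posterior Normal(-35/13, 12/13)
obs 2: x=-3 → posterior Normal(-65/23, 12/23)
obs 3: x=5/4 → posterior Normal(-35/22, 4/11)
obs 4: x=7/4 → posterior Normal(-35/43, 12/43)
obs 5: x=5/2 → posterior Normal(-10/53, 12/53)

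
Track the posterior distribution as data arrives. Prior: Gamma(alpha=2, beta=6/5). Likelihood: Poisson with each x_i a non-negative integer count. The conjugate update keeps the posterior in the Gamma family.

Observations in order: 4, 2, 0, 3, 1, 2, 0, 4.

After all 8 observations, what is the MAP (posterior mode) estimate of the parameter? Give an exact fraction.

obs 1: x=4 → posterior Gamma(6, 11/5)
obs 2: x=2 → posterior Gamma(8, 16/5)
obs 3: x=0 → posterior Gamma(8, 21/5)
obs 4: x=3 → posterior Gamma(11, 26/5)
obs 5: x=1 → posterior Gamma(12, 31/5)
obs 6: x=2 → posterior Gamma(14, 36/5)
obs 7: x=0 → posterior Gamma(14, 41/5)
obs 8: x=4 → posterior Gamma(18, 46/5)

85/46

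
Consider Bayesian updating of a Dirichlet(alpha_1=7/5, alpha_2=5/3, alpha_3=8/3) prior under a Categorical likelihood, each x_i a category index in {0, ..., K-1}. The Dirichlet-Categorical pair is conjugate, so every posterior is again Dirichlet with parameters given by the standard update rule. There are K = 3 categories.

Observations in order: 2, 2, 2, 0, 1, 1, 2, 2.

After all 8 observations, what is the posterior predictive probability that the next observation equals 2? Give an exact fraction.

obs 1: x=2 → posterior Dirichlet(7/5, 5/3, 11/3)
obs 2: x=2 → posterior Dirichlet(7/5, 5/3, 14/3)
obs 3: x=2 → posterior Dirichlet(7/5, 5/3, 17/3)
obs 4: x=0 → posterior Dirichlet(12/5, 5/3, 17/3)
obs 5: x=1 → posterior Dirichlet(12/5, 8/3, 17/3)
obs 6: x=1 → posterior Dirichlet(12/5, 11/3, 17/3)
obs 7: x=2 → posterior Dirichlet(12/5, 11/3, 20/3)
obs 8: x=2 → posterior Dirichlet(12/5, 11/3, 23/3)

115/206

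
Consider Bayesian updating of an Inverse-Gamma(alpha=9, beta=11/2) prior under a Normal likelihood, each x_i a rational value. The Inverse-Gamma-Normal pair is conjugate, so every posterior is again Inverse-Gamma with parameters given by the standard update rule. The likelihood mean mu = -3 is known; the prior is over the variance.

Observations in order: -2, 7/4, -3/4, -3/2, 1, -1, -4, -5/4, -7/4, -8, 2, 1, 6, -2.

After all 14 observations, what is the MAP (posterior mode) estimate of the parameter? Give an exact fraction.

431/68

obs 1: x=-2 → posterior Inverse-Gamma(19/2, 6)
obs 2: x=7/4 → posterior Inverse-Gamma(10, 553/32)
obs 3: x=-3/4 → posterior Inverse-Gamma(21/2, 317/16)
obs 4: x=-3/2 → posterior Inverse-Gamma(11, 335/16)
obs 5: x=1 → posterior Inverse-Gamma(23/2, 463/16)
obs 6: x=-1 → posterior Inverse-Gamma(12, 495/16)
obs 7: x=-4 → posterior Inverse-Gamma(25/2, 503/16)
obs 8: x=-5/4 → posterior Inverse-Gamma(13, 1055/32)
obs 9: x=-7/4 → posterior Inverse-Gamma(27/2, 135/4)
obs 10: x=-8 → posterior Inverse-Gamma(14, 185/4)
obs 11: x=2 → posterior Inverse-Gamma(29/2, 235/4)
obs 12: x=1 → posterior Inverse-Gamma(15, 267/4)
obs 13: x=6 → posterior Inverse-Gamma(31/2, 429/4)
obs 14: x=-2 → posterior Inverse-Gamma(16, 431/4)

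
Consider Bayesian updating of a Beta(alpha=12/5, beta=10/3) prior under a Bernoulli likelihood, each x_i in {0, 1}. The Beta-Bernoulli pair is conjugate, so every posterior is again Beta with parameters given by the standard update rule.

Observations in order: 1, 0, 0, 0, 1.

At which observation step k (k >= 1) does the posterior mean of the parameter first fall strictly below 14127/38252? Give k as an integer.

obs 1: x=1 → posterior Beta(17/5, 10/3)
obs 2: x=0 → posterior Beta(17/5, 13/3)
obs 3: x=0 → posterior Beta(17/5, 16/3)
obs 4: x=0 → posterior Beta(17/5, 19/3)
obs 5: x=1 → posterior Beta(22/5, 19/3)

k = 4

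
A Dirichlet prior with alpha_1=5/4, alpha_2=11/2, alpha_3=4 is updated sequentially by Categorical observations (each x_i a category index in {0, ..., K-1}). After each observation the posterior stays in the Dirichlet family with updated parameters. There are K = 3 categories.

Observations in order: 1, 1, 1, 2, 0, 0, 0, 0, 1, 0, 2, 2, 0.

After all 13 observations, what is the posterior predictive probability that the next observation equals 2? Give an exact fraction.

28/95

obs 1: x=1 → posterior Dirichlet(5/4, 13/2, 4)
obs 2: x=1 → posterior Dirichlet(5/4, 15/2, 4)
obs 3: x=1 → posterior Dirichlet(5/4, 17/2, 4)
obs 4: x=2 → posterior Dirichlet(5/4, 17/2, 5)
obs 5: x=0 → posterior Dirichlet(9/4, 17/2, 5)
obs 6: x=0 → posterior Dirichlet(13/4, 17/2, 5)
obs 7: x=0 → posterior Dirichlet(17/4, 17/2, 5)
obs 8: x=0 → posterior Dirichlet(21/4, 17/2, 5)
obs 9: x=1 → posterior Dirichlet(21/4, 19/2, 5)
obs 10: x=0 → posterior Dirichlet(25/4, 19/2, 5)
obs 11: x=2 → posterior Dirichlet(25/4, 19/2, 6)
obs 12: x=2 → posterior Dirichlet(25/4, 19/2, 7)
obs 13: x=0 → posterior Dirichlet(29/4, 19/2, 7)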